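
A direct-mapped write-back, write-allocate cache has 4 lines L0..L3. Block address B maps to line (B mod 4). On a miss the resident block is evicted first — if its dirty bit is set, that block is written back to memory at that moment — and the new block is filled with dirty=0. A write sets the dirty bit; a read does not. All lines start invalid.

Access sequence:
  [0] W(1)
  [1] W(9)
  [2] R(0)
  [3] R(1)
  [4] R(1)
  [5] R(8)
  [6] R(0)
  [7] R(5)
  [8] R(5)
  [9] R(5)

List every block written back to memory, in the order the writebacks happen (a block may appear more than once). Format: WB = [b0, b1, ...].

WB = [1, 9]

  0 | W B1 → L1 miss [D]
  1 | W B9 → L1 miss wb→B1 [D]
  2 | R B0 → L0 miss [-]
  3 | R B1 → L1 miss wb→B9 [-]
  4 | R B1 → L1 hit [-]
  5 | R B8 → L0 miss [-]
  6 | R B0 → L0 miss [-]
  7 | R B5 → L1 miss [-]
  8 | R B5 → L1 hit [-]
  9 | R B5 → L1 hit [-]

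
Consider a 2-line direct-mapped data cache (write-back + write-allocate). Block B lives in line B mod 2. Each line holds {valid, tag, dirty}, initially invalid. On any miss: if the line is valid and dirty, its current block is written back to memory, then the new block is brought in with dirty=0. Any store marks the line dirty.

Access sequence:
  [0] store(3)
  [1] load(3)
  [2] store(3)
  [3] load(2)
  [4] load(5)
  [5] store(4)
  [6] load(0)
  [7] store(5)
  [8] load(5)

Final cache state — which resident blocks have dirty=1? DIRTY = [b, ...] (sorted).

0: W B3 → L1 miss [D]
1: R B3 → L1 hit [D]
2: W B3 → L1 hit [D]
3: R B2 → L0 miss [-]
4: R B5 → L1 miss wb→B3 [-]
5: W B4 → L0 miss [D]
6: R B0 → L0 miss wb→B4 [-]
7: W B5 → L1 hit [D]
8: R B5 → L1 hit [D]

DIRTY = [5]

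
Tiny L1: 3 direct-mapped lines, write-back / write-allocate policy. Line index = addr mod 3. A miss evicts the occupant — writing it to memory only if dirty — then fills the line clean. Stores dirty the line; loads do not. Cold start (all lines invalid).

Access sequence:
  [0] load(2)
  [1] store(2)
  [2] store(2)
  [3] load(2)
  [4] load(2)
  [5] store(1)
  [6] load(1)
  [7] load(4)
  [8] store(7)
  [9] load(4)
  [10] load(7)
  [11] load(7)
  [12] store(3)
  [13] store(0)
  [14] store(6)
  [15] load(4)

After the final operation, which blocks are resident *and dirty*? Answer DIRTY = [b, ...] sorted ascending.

DIRTY = [2, 6]

0: R B2 → L2 miss [-]
1: W B2 → L2 hit [D]
2: W B2 → L2 hit [D]
3: R B2 → L2 hit [D]
4: R B2 → L2 hit [D]
5: W B1 → L1 miss [D]
6: R B1 → L1 hit [D]
7: R B4 → L1 miss wb→B1 [-]
8: W B7 → L1 miss [D]
9: R B4 → L1 miss wb→B7 [-]
10: R B7 → L1 miss [-]
11: R B7 → L1 hit [-]
12: W B3 → L0 miss [D]
13: W B0 → L0 miss wb→B3 [D]
14: W B6 → L0 miss wb→B0 [D]
15: R B4 → L1 miss [-]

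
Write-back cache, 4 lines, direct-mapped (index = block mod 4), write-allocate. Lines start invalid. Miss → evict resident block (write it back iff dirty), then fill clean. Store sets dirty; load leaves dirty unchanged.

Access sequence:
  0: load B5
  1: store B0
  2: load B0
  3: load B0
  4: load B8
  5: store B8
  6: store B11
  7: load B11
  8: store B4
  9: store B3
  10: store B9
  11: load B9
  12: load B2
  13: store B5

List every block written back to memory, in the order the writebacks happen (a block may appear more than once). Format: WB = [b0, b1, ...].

WB = [0, 8, 11, 9]

0: R B5 → L1 miss [-]
1: W B0 → L0 miss [D]
2: R B0 → L0 hit [D]
3: R B0 → L0 hit [D]
4: R B8 → L0 miss wb→B0 [-]
5: W B8 → L0 hit [D]
6: W B11 → L3 miss [D]
7: R B11 → L3 hit [D]
8: W B4 → L0 miss wb→B8 [D]
9: W B3 → L3 miss wb→B11 [D]
10: W B9 → L1 miss [D]
11: R B9 → L1 hit [D]
12: R B2 → L2 miss [-]
13: W B5 → L1 miss wb→B9 [D]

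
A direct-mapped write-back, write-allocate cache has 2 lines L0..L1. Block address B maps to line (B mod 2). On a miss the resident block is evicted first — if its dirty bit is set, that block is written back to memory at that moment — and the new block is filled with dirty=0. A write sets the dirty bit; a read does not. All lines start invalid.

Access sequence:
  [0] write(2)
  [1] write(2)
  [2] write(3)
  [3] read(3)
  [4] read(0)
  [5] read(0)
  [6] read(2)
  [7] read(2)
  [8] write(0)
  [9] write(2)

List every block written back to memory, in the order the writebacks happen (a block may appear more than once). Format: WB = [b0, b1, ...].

WB = [2, 0]

  0 | W B2 → L0 miss [D]
  1 | W B2 → L0 hit [D]
  2 | W B3 → L1 miss [D]
  3 | R B3 → L1 hit [D]
  4 | R B0 → L0 miss wb→B2 [-]
  5 | R B0 → L0 hit [-]
  6 | R B2 → L0 miss [-]
  7 | R B2 → L0 hit [-]
  8 | W B0 → L0 miss [D]
  9 | W B2 → L0 miss wb→B0 [D]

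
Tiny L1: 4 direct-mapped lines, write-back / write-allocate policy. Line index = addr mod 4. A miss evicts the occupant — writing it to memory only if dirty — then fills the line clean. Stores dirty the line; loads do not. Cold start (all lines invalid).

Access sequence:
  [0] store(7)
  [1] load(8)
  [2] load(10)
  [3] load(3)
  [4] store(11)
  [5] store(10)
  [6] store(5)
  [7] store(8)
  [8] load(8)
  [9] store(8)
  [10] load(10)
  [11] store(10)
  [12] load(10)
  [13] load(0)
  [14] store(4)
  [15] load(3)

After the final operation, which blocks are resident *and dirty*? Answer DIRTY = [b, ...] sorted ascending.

0: W B7 → L3 miss [D]
1: R B8 → L0 miss [-]
2: R B10 → L2 miss [-]
3: R B3 → L3 miss wb→B7 [-]
4: W B11 → L3 miss [D]
5: W B10 → L2 hit [D]
6: W B5 → L1 miss [D]
7: W B8 → L0 hit [D]
8: R B8 → L0 hit [D]
9: W B8 → L0 hit [D]
10: R B10 → L2 hit [D]
11: W B10 → L2 hit [D]
12: R B10 → L2 hit [D]
13: R B0 → L0 miss wb→B8 [-]
14: W B4 → L0 miss [D]
15: R B3 → L3 miss wb→B11 [-]

DIRTY = [4, 5, 10]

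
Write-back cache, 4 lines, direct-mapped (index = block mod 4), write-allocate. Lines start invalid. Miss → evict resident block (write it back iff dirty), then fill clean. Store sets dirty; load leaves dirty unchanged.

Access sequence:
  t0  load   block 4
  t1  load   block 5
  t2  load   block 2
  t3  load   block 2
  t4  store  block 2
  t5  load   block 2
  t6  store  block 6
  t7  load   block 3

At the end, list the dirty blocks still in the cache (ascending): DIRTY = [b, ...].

DIRTY = [6]

0: R B4 → L0 miss [-]
1: R B5 → L1 miss [-]
2: R B2 → L2 miss [-]
3: R B2 → L2 hit [-]
4: W B2 → L2 hit [D]
5: R B2 → L2 hit [D]
6: W B6 → L2 miss wb→B2 [D]
7: R B3 → L3 miss [-]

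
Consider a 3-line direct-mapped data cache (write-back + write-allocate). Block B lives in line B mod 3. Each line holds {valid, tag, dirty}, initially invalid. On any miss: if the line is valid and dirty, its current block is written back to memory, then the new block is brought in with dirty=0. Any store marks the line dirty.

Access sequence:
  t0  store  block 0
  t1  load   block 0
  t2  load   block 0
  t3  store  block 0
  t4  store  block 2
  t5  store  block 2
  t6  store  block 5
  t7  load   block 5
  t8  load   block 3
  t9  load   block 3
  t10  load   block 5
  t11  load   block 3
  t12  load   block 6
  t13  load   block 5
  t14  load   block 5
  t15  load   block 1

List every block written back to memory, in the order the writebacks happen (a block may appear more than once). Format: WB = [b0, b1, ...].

  0 | W B0 → L0 miss [D]
  1 | R B0 → L0 hit [D]
  2 | R B0 → L0 hit [D]
  3 | W B0 → L0 hit [D]
  4 | W B2 → L2 miss [D]
  5 | W B2 → L2 hit [D]
  6 | W B5 → L2 miss wb→B2 [D]
  7 | R B5 → L2 hit [D]
  8 | R B3 → L0 miss wb→B0 [-]
  9 | R B3 → L0 hit [-]
  10 | R B5 → L2 hit [D]
  11 | R B3 → L0 hit [-]
  12 | R B6 → L0 miss [-]
  13 | R B5 → L2 hit [D]
  14 | R B5 → L2 hit [D]
  15 | R B1 → L1 miss [-]

WB = [2, 0]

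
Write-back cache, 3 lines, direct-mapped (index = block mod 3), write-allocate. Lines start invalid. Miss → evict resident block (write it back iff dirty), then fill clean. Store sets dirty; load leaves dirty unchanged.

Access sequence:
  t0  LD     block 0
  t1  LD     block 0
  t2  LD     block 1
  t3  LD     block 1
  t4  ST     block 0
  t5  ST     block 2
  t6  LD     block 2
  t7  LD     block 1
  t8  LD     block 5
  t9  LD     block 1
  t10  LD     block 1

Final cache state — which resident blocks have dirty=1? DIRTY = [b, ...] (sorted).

  0 | R B0 → L0 miss [-]
  1 | R B0 → L0 hit [-]
  2 | R B1 → L1 miss [-]
  3 | R B1 → L1 hit [-]
  4 | W B0 → L0 hit [D]
  5 | W B2 → L2 miss [D]
  6 | R B2 → L2 hit [D]
  7 | R B1 → L1 hit [-]
  8 | R B5 → L2 miss wb→B2 [-]
  9 | R B1 → L1 hit [-]
  10 | R B1 → L1 hit [-]

DIRTY = [0]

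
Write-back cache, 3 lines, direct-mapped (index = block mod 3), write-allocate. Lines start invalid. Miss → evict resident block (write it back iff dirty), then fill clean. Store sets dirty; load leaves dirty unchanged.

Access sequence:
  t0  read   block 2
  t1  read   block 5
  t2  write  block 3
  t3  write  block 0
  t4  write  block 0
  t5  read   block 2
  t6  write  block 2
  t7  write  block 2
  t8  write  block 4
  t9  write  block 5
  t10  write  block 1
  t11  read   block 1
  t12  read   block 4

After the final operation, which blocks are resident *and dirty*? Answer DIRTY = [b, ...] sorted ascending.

0: R B2 → L2 miss [-]
1: R B5 → L2 miss [-]
2: W B3 → L0 miss [D]
3: W B0 → L0 miss wb→B3 [D]
4: W B0 → L0 hit [D]
5: R B2 → L2 miss [-]
6: W B2 → L2 hit [D]
7: W B2 → L2 hit [D]
8: W B4 → L1 miss [D]
9: W B5 → L2 miss wb→B2 [D]
10: W B1 → L1 miss wb→B4 [D]
11: R B1 → L1 hit [D]
12: R B4 → L1 miss wb→B1 [-]

DIRTY = [0, 5]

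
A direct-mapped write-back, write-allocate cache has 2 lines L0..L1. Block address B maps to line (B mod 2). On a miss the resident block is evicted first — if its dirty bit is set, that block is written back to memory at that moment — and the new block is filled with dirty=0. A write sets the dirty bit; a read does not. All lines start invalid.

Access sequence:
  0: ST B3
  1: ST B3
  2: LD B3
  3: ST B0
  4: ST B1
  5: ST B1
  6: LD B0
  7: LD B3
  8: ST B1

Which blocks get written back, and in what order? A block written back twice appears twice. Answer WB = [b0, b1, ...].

WB = [3, 1]

0: W B3 -> L1 miss  d=D]
1: W B3 -> L1 hit  d=D]
2: R B3 -> L1 hit  d=D]
3: W B0 -> L0 miss  d=D]
4: W B1 -> L1 miss wb->B3  d=D]
5: W B1 -> L1 hit  d=D]
6: R B0 -> L0 hit  d=D]
7: R B3 -> L1 miss wb->B1  d=-]
8: W B1 -> L1 miss  d=D]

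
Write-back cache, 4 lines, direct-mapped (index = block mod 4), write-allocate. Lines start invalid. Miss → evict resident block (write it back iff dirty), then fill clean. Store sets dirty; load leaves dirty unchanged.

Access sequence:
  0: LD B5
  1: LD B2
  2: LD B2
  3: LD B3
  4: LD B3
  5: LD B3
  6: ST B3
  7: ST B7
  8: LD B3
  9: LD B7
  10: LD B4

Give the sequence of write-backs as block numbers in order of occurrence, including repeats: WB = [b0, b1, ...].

WB = [3, 7]

0: R B5 -> L1 miss  d=-]
1: R B2 -> L2 miss  d=-]
2: R B2 -> L2 hit  d=-]
3: R B3 -> L3 miss  d=-]
4: R B3 -> L3 hit  d=-]
5: R B3 -> L3 hit  d=-]
6: W B3 -> L3 hit  d=D]
7: W B7 -> L3 miss wb->B3  d=D]
8: R B3 -> L3 miss wb->B7  d=-]
9: R B7 -> L3 miss  d=-]
10: R B4 -> L0 miss  d=-]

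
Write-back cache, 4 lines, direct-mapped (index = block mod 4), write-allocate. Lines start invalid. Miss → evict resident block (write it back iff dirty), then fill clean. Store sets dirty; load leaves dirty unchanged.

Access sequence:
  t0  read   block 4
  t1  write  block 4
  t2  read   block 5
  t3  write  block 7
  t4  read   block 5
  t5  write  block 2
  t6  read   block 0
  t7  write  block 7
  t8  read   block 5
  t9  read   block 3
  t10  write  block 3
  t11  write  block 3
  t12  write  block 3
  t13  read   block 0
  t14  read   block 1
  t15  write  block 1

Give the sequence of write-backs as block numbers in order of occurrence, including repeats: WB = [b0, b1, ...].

0: R B4 → L0 miss [-]
1: W B4 → L0 hit [D]
2: R B5 → L1 miss [-]
3: W B7 → L3 miss [D]
4: R B5 → L1 hit [-]
5: W B2 → L2 miss [D]
6: R B0 → L0 miss wb→B4 [-]
7: W B7 → L3 hit [D]
8: R B5 → L1 hit [-]
9: R B3 → L3 miss wb→B7 [-]
10: W B3 → L3 hit [D]
11: W B3 → L3 hit [D]
12: W B3 → L3 hit [D]
13: R B0 → L0 hit [-]
14: R B1 → L1 miss [-]
15: W B1 → L1 hit [D]

WB = [4, 7]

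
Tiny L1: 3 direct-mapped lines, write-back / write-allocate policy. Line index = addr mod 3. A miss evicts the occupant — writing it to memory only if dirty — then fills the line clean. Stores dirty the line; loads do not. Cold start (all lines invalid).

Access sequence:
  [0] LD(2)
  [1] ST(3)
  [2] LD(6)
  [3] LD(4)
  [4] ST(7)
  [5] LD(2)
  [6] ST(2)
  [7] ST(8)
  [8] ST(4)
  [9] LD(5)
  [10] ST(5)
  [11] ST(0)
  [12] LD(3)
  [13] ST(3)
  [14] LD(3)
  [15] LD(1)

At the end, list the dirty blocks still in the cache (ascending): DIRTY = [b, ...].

DIRTY = [3, 5]

0: R B2 -> L2 miss  d=-]
1: W B3 -> L0 miss  d=D]
2: R B6 -> L0 miss wb->B3  d=-]
3: R B4 -> L1 miss  d=-]
4: W B7 -> L1 miss  d=D]
5: R B2 -> L2 hit  d=-]
6: W B2 -> L2 hit  d=D]
7: W B8 -> L2 miss wb->B2  d=D]
8: W B4 -> L1 miss wb->B7  d=D]
9: R B5 -> L2 miss wb->B8  d=-]
10: W B5 -> L2 hit  d=D]
11: W B0 -> L0 miss  d=D]
12: R B3 -> L0 miss wb->B0  d=-]
13: W B3 -> L0 hit  d=D]
14: R B3 -> L0 hit  d=D]
15: R B1 -> L1 miss wb->B4  d=-]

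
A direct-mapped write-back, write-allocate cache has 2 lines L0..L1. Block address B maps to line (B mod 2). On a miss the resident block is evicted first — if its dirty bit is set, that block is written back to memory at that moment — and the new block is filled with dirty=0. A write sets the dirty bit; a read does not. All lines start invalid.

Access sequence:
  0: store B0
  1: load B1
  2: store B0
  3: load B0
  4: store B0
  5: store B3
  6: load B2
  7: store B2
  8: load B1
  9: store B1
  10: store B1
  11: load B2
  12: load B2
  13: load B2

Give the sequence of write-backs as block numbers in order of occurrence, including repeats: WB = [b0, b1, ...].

WB = [0, 3]

  0 | W B0 → L0 miss [D]
  1 | R B1 → L1 miss [-]
  2 | W B0 → L0 hit [D]
  3 | R B0 → L0 hit [D]
  4 | W B0 → L0 hit [D]
  5 | W B3 → L1 miss [D]
  6 | R B2 → L0 miss wb→B0 [-]
  7 | W B2 → L0 hit [D]
  8 | R B1 → L1 miss wb→B3 [-]
  9 | W B1 → L1 hit [D]
  10 | W B1 → L1 hit [D]
  11 | R B2 → L0 hit [D]
  12 | R B2 → L0 hit [D]
  13 | R B2 → L0 hit [D]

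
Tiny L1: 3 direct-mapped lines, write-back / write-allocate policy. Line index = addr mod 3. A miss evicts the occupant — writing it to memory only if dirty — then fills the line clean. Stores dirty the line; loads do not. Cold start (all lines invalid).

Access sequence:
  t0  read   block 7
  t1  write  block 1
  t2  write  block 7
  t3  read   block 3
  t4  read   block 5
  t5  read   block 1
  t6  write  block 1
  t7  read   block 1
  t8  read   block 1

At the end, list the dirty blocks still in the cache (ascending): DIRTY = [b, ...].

DIRTY = [1]

0: R B7 → L1 miss [-]
1: W B1 → L1 miss [D]
2: W B7 → L1 miss wb→B1 [D]
3: R B3 → L0 miss [-]
4: R B5 → L2 miss [-]
5: R B1 → L1 miss wb→B7 [-]
6: W B1 → L1 hit [D]
7: R B1 → L1 hit [D]
8: R B1 → L1 hit [D]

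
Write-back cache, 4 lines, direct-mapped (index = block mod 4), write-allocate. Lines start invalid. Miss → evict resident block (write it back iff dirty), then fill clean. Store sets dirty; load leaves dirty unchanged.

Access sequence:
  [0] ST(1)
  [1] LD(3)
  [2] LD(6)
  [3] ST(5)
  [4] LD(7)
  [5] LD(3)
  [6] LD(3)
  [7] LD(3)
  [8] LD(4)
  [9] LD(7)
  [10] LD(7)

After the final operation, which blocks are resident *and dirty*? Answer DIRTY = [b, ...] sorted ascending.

DIRTY = [5]

0: W B1 -> L1 miss  d=D]
1: R B3 -> L3 miss  d=-]
2: R B6 -> L2 miss  d=-]
3: W B5 -> L1 miss wb->B1  d=D]
4: R B7 -> L3 miss  d=-]
5: R B3 -> L3 miss  d=-]
6: R B3 -> L3 hit  d=-]
7: R B3 -> L3 hit  d=-]
8: R B4 -> L0 miss  d=-]
9: R B7 -> L3 miss  d=-]
10: R B7 -> L3 hit  d=-]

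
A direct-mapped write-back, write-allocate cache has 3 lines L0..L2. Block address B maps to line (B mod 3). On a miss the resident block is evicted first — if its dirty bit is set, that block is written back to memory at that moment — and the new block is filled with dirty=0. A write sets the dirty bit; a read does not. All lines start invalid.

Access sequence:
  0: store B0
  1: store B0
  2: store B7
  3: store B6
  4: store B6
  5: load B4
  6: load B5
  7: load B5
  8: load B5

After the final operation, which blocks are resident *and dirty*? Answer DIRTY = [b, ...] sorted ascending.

0: W B0 -> L0 miss  d=D]
1: W B0 -> L0 hit  d=D]
2: W B7 -> L1 miss  d=D]
3: W B6 -> L0 miss wb->B0  d=D]
4: W B6 -> L0 hit  d=D]
5: R B4 -> L1 miss wb->B7  d=-]
6: R B5 -> L2 miss  d=-]
7: R B5 -> L2 hit  d=-]
8: R B5 -> L2 hit  d=-]

DIRTY = [6]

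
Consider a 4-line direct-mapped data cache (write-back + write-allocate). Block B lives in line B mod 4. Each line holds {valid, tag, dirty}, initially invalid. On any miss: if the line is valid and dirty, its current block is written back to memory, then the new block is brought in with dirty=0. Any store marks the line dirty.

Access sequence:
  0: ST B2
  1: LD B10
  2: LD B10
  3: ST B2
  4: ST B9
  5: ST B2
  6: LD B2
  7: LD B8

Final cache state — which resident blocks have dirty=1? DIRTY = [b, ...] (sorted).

DIRTY = [2, 9]

  0 | W B2 → L2 miss [D]
  1 | R B10 → L2 miss wb→B2 [-]
  2 | R B10 → L2 hit [-]
  3 | W B2 → L2 miss [D]
  4 | W B9 → L1 miss [D]
  5 | W B2 → L2 hit [D]
  6 | R B2 → L2 hit [D]
  7 | R B8 → L0 miss [-]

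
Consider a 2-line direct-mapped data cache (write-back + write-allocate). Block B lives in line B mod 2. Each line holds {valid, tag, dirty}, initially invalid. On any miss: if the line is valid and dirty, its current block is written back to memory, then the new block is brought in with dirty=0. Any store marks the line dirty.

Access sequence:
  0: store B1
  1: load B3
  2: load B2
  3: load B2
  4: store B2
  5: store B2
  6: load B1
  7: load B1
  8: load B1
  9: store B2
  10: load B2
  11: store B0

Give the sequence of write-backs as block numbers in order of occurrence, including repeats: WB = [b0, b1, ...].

WB = [1, 2]

0: W B1 → L1 miss [D]
1: R B3 → L1 miss wb→B1 [-]
2: R B2 → L0 miss [-]
3: R B2 → L0 hit [-]
4: W B2 → L0 hit [D]
5: W B2 → L0 hit [D]
6: R B1 → L1 miss [-]
7: R B1 → L1 hit [-]
8: R B1 → L1 hit [-]
9: W B2 → L0 hit [D]
10: R B2 → L0 hit [D]
11: W B0 → L0 miss wb→B2 [D]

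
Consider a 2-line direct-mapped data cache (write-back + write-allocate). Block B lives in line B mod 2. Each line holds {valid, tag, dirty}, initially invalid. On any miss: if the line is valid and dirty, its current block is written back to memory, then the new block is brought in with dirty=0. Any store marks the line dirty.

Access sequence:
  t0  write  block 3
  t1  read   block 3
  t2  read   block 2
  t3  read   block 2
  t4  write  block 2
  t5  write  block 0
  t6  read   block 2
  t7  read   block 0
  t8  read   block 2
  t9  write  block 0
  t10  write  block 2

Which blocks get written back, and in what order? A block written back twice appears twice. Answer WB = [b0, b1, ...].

0: W B3 -> L1 miss  d=D]
1: R B3 -> L1 hit  d=D]
2: R B2 -> L0 miss  d=-]
3: R B2 -> L0 hit  d=-]
4: W B2 -> L0 hit  d=D]
5: W B0 -> L0 miss wb->B2  d=D]
6: R B2 -> L0 miss wb->B0  d=-]
7: R B0 -> L0 miss  d=-]
8: R B2 -> L0 miss  d=-]
9: W B0 -> L0 miss  d=D]
10: W B2 -> L0 miss wb->B0  d=D]

WB = [2, 0, 0]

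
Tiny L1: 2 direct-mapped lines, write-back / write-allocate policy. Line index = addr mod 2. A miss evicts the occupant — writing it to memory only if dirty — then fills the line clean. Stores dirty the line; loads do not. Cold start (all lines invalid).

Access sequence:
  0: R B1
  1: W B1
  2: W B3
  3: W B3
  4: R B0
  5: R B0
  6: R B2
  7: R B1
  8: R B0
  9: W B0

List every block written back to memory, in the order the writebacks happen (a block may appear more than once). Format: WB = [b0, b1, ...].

0: R B1 -> L1 miss  d=-]
1: W B1 -> L1 hit  d=D]
2: W B3 -> L1 miss wb->B1  d=D]
3: W B3 -> L1 hit  d=D]
4: R B0 -> L0 miss  d=-]
5: R B0 -> L0 hit  d=-]
6: R B2 -> L0 miss  d=-]
7: R B1 -> L1 miss wb->B3  d=-]
8: R B0 -> L0 miss  d=-]
9: W B0 -> L0 hit  d=D]

WB = [1, 3]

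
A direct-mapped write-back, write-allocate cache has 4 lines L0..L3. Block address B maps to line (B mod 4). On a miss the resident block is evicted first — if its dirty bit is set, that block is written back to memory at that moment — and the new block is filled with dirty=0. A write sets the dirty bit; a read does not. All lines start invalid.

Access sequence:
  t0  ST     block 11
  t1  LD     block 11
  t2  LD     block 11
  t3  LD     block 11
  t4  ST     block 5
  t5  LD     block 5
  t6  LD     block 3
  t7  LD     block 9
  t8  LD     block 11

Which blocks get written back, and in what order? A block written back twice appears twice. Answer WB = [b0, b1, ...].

0: W B11 → L3 miss [D]
1: R B11 → L3 hit [D]
2: R B11 → L3 hit [D]
3: R B11 → L3 hit [D]
4: W B5 → L1 miss [D]
5: R B5 → L1 hit [D]
6: R B3 → L3 miss wb→B11 [-]
7: R B9 → L1 miss wb→B5 [-]
8: R B11 → L3 miss [-]

WB = [11, 5]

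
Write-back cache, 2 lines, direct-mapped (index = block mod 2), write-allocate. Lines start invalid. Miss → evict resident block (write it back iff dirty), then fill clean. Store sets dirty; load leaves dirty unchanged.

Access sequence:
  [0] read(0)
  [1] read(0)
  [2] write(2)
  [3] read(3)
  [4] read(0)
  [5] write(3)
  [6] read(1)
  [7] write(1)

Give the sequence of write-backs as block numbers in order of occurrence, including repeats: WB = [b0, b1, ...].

WB = [2, 3]

0: R B0 → L0 miss [-]
1: R B0 → L0 hit [-]
2: W B2 → L0 miss [D]
3: R B3 → L1 miss [-]
4: R B0 → L0 miss wb→B2 [-]
5: W B3 → L1 hit [D]
6: R B1 → L1 miss wb→B3 [-]
7: W B1 → L1 hit [D]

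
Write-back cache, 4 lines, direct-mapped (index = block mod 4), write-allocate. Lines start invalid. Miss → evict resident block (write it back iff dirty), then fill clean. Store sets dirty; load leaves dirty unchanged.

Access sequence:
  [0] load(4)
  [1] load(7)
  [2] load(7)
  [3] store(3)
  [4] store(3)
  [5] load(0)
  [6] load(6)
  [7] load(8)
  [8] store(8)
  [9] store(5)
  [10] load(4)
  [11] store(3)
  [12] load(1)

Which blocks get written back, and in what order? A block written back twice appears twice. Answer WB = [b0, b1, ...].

  0 | R B4 → L0 miss [-]
  1 | R B7 → L3 miss [-]
  2 | R B7 → L3 hit [-]
  3 | W B3 → L3 miss [D]
  4 | W B3 → L3 hit [D]
  5 | R B0 → L0 miss [-]
  6 | R B6 → L2 miss [-]
  7 | R B8 → L0 miss [-]
  8 | W B8 → L0 hit [D]
  9 | W B5 → L1 miss [D]
  10 | R B4 → L0 miss wb→B8 [-]
  11 | W B3 → L3 hit [D]
  12 | R B1 → L1 miss wb→B5 [-]

WB = [8, 5]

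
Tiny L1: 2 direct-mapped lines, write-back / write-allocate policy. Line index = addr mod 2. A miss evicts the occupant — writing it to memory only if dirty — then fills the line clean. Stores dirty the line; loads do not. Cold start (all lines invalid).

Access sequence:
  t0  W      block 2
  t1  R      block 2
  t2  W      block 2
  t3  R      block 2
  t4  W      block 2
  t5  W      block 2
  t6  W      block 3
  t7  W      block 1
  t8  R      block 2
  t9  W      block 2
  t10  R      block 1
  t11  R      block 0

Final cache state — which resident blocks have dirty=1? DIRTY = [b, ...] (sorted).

DIRTY = [1]

  0 | W B2 → L0 miss [D]
  1 | R B2 → L0 hit [D]
  2 | W B2 → L0 hit [D]
  3 | R B2 → L0 hit [D]
  4 | W B2 → L0 hit [D]
  5 | W B2 → L0 hit [D]
  6 | W B3 → L1 miss [D]
  7 | W B1 → L1 miss wb→B3 [D]
  8 | R B2 → L0 hit [D]
  9 | W B2 → L0 hit [D]
  10 | R B1 → L1 hit [D]
  11 | R B0 → L0 miss wb→B2 [-]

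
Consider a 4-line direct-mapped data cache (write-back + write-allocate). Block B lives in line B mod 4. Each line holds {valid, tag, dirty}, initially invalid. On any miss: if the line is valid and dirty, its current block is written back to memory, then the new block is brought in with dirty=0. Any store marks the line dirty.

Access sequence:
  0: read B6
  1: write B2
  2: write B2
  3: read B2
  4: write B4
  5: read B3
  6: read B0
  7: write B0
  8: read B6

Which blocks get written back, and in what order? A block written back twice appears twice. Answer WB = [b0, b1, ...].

0: R B6 -> L2 miss  d=-]
1: W B2 -> L2 miss  d=D]
2: W B2 -> L2 hit  d=D]
3: R B2 -> L2 hit  d=D]
4: W B4 -> L0 miss  d=D]
5: R B3 -> L3 miss  d=-]
6: R B0 -> L0 miss wb->B4  d=-]
7: W B0 -> L0 hit  d=D]
8: R B6 -> L2 miss wb->B2  d=-]

WB = [4, 2]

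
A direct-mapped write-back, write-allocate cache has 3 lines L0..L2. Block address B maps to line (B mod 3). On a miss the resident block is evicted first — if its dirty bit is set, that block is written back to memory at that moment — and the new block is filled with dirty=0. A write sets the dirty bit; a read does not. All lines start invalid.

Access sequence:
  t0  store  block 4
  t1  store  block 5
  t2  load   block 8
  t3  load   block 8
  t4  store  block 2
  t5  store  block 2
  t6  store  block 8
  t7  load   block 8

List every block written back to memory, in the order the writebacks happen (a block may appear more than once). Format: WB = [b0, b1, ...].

  0 | W B4 → L1 miss [D]
  1 | W B5 → L2 miss [D]
  2 | R B8 → L2 miss wb→B5 [-]
  3 | R B8 → L2 hit [-]
  4 | W B2 → L2 miss [D]
  5 | W B2 → L2 hit [D]
  6 | W B8 → L2 miss wb→B2 [D]
  7 | R B8 → L2 hit [D]

WB = [5, 2]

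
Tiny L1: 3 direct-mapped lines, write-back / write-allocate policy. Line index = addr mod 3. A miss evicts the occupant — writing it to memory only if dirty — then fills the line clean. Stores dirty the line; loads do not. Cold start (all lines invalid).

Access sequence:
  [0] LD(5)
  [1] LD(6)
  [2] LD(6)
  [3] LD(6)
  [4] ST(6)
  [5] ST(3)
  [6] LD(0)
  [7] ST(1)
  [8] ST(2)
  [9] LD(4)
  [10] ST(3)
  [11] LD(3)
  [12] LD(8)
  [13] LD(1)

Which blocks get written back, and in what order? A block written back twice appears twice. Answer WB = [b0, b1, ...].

0: R B5 → L2 miss [-]
1: R B6 → L0 miss [-]
2: R B6 → L0 hit [-]
3: R B6 → L0 hit [-]
4: W B6 → L0 hit [D]
5: W B3 → L0 miss wb→B6 [D]
6: R B0 → L0 miss wb→B3 [-]
7: W B1 → L1 miss [D]
8: W B2 → L2 miss [D]
9: R B4 → L1 miss wb→B1 [-]
10: W B3 → L0 miss [D]
11: R B3 → L0 hit [D]
12: R B8 → L2 miss wb→B2 [-]
13: R B1 → L1 miss [-]

WB = [6, 3, 1, 2]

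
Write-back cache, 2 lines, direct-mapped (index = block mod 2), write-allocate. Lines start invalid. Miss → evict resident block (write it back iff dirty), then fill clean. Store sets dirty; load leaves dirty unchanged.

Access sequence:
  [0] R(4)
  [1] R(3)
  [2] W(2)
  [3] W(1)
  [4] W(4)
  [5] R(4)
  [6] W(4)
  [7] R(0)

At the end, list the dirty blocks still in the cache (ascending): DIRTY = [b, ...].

DIRTY = [1]

  0 | R B4 → L0 miss [-]
  1 | R B3 → L1 miss [-]
  2 | W B2 → L0 miss [D]
  3 | W B1 → L1 miss [D]
  4 | W B4 → L0 miss wb→B2 [D]
  5 | R B4 → L0 hit [D]
  6 | W B4 → L0 hit [D]
  7 | R B0 → L0 miss wb→B4 [-]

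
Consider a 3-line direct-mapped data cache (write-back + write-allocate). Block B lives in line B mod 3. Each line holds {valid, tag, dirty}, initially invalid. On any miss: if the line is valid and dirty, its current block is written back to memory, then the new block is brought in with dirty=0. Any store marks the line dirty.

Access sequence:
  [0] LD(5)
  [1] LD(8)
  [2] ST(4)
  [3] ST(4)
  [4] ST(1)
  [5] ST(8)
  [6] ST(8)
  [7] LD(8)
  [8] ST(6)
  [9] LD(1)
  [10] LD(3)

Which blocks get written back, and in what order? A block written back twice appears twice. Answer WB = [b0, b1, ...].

WB = [4, 6]

  0 | R B5 → L2 miss [-]
  1 | R B8 → L2 miss [-]
  2 | W B4 → L1 miss [D]
  3 | W B4 → L1 hit [D]
  4 | W B1 → L1 miss wb→B4 [D]
  5 | W B8 → L2 hit [D]
  6 | W B8 → L2 hit [D]
  7 | R B8 → L2 hit [D]
  8 | W B6 → L0 miss [D]
  9 | R B1 → L1 hit [D]
  10 | R B3 → L0 miss wb→B6 [-]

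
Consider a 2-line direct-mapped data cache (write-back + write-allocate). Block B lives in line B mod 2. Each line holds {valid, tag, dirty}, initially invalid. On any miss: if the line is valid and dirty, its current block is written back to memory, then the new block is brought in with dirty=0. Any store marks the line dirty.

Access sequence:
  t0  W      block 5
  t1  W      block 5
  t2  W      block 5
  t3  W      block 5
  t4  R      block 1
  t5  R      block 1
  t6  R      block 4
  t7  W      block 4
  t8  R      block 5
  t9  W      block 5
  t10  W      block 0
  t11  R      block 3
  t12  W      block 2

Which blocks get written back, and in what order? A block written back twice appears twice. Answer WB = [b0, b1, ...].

0: W B5 -> L1 miss  d=D]
1: W B5 -> L1 hit  d=D]
2: W B5 -> L1 hit  d=D]
3: W B5 -> L1 hit  d=D]
4: R B1 -> L1 miss wb->B5  d=-]
5: R B1 -> L1 hit  d=-]
6: R B4 -> L0 miss  d=-]
7: W B4 -> L0 hit  d=D]
8: R B5 -> L1 miss  d=-]
9: W B5 -> L1 hit  d=D]
10: W B0 -> L0 miss wb->B4  d=D]
11: R B3 -> L1 miss wb->B5  d=-]
12: W B2 -> L0 miss wb->B0  d=D]

WB = [5, 4, 5, 0]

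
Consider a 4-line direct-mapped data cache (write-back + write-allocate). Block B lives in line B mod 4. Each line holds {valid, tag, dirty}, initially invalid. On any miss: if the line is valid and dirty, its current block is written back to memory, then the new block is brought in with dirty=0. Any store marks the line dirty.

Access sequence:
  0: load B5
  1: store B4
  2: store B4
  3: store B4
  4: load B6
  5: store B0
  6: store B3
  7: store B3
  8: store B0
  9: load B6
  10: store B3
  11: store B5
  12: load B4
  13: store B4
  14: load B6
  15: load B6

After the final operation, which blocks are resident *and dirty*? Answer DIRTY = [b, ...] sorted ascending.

DIRTY = [3, 4, 5]

0: R B5 → L1 miss [-]
1: W B4 → L0 miss [D]
2: W B4 → L0 hit [D]
3: W B4 → L0 hit [D]
4: R B6 → L2 miss [-]
5: W B0 → L0 miss wb→B4 [D]
6: W B3 → L3 miss [D]
7: W B3 → L3 hit [D]
8: W B0 → L0 hit [D]
9: R B6 → L2 hit [-]
10: W B3 → L3 hit [D]
11: W B5 → L1 hit [D]
12: R B4 → L0 miss wb→B0 [-]
13: W B4 → L0 hit [D]
14: R B6 → L2 hit [-]
15: R B6 → L2 hit [-]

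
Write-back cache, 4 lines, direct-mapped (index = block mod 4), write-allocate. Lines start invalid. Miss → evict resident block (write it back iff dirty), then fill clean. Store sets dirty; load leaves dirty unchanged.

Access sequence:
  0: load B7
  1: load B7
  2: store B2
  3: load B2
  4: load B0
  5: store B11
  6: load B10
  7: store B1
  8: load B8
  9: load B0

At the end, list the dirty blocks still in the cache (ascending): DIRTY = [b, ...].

  0 | R B7 → L3 miss [-]
  1 | R B7 → L3 hit [-]
  2 | W B2 → L2 miss [D]
  3 | R B2 → L2 hit [D]
  4 | R B0 → L0 miss [-]
  5 | W B11 → L3 miss [D]
  6 | R B10 → L2 miss wb→B2 [-]
  7 | W B1 → L1 miss [D]
  8 | R B8 → L0 miss [-]
  9 | R B0 → L0 miss [-]

DIRTY = [1, 11]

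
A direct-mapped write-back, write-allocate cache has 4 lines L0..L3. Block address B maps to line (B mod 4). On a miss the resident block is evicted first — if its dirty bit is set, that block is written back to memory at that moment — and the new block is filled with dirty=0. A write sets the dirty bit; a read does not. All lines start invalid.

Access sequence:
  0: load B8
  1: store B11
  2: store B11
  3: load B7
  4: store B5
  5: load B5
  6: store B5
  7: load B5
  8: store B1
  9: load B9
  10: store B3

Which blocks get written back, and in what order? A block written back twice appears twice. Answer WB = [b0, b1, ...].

0: R B8 → L0 miss [-]
1: W B11 → L3 miss [D]
2: W B11 → L3 hit [D]
3: R B7 → L3 miss wb→B11 [-]
4: W B5 → L1 miss [D]
5: R B5 → L1 hit [D]
6: W B5 → L1 hit [D]
7: R B5 → L1 hit [D]
8: W B1 → L1 miss wb→B5 [D]
9: R B9 → L1 miss wb→B1 [-]
10: W B3 → L3 miss [D]

WB = [11, 5, 1]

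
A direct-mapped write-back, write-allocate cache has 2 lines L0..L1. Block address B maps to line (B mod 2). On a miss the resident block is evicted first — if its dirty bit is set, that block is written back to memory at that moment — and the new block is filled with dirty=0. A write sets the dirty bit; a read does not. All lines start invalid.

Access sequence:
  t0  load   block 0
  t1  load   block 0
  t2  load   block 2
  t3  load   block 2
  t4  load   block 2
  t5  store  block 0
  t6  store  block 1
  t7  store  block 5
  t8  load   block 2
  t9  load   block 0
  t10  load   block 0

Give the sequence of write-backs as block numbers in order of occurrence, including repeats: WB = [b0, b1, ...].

  0 | R B0 → L0 miss [-]
  1 | R B0 → L0 hit [-]
  2 | R B2 → L0 miss [-]
  3 | R B2 → L0 hit [-]
  4 | R B2 → L0 hit [-]
  5 | W B0 → L0 miss [D]
  6 | W B1 → L1 miss [D]
  7 | W B5 → L1 miss wb→B1 [D]
  8 | R B2 → L0 miss wb→B0 [-]
  9 | R B0 → L0 miss [-]
  10 | R B0 → L0 hit [-]

WB = [1, 0]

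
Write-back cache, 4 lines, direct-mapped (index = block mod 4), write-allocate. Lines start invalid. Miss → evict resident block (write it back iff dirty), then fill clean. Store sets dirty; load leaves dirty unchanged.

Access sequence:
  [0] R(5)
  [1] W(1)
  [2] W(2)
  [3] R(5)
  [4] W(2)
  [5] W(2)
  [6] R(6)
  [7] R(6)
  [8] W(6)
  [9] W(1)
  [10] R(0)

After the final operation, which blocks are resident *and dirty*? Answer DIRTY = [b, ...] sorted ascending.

DIRTY = [1, 6]

0: R B5 → L1 miss [-]
1: W B1 → L1 miss [D]
2: W B2 → L2 miss [D]
3: R B5 → L1 miss wb→B1 [-]
4: W B2 → L2 hit [D]
5: W B2 → L2 hit [D]
6: R B6 → L2 miss wb→B2 [-]
7: R B6 → L2 hit [-]
8: W B6 → L2 hit [D]
9: W B1 → L1 miss [D]
10: R B0 → L0 miss [-]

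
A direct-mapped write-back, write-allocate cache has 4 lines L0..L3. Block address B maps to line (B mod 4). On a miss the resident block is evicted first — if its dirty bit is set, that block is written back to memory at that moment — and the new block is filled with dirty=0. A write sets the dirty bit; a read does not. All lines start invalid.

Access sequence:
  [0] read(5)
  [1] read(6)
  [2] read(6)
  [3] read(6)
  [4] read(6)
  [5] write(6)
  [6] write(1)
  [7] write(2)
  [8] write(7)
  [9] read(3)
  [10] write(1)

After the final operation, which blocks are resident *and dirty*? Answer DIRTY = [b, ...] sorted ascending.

  0 | R B5 → L1 miss [-]
  1 | R B6 → L2 miss [-]
  2 | R B6 → L2 hit [-]
  3 | R B6 → L2 hit [-]
  4 | R B6 → L2 hit [-]
  5 | W B6 → L2 hit [D]
  6 | W B1 → L1 miss [D]
  7 | W B2 → L2 miss wb→B6 [D]
  8 | W B7 → L3 miss [D]
  9 | R B3 → L3 miss wb→B7 [-]
  10 | W B1 → L1 hit [D]

DIRTY = [1, 2]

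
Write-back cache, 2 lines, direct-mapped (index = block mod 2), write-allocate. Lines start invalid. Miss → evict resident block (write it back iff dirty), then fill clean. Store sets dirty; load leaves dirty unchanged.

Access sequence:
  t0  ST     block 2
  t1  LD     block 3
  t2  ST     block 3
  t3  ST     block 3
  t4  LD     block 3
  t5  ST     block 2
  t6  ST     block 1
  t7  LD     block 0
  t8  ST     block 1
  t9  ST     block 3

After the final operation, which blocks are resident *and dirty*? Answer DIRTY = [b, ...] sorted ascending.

  0 | W B2 → L0 miss [D]
  1 | R B3 → L1 miss [-]
  2 | W B3 → L1 hit [D]
  3 | W B3 → L1 hit [D]
  4 | R B3 → L1 hit [D]
  5 | W B2 → L0 hit [D]
  6 | W B1 → L1 miss wb→B3 [D]
  7 | R B0 → L0 miss wb→B2 [-]
  8 | W B1 → L1 hit [D]
  9 | W B3 → L1 miss wb→B1 [D]

DIRTY = [3]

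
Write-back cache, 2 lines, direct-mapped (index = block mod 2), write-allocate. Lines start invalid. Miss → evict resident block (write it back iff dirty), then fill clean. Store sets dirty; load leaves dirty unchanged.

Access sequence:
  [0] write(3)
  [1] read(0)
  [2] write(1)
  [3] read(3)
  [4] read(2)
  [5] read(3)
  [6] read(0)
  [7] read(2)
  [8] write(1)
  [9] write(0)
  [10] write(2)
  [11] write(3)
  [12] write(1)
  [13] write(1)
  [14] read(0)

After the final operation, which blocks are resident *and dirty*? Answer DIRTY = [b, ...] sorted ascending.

DIRTY = [1]

  0 | W B3 → L1 miss [D]
  1 | R B0 → L0 miss [-]
  2 | W B1 → L1 miss wb→B3 [D]
  3 | R B3 → L1 miss wb→B1 [-]
  4 | R B2 → L0 miss [-]
  5 | R B3 → L1 hit [-]
  6 | R B0 → L0 miss [-]
  7 | R B2 → L0 miss [-]
  8 | W B1 → L1 miss [D]
  9 | W B0 → L0 miss [D]
  10 | W B2 → L0 miss wb→B0 [D]
  11 | W B3 → L1 miss wb→B1 [D]
  12 | W B1 → L1 miss wb→B3 [D]
  13 | W B1 → L1 hit [D]
  14 | R B0 → L0 miss wb→B2 [-]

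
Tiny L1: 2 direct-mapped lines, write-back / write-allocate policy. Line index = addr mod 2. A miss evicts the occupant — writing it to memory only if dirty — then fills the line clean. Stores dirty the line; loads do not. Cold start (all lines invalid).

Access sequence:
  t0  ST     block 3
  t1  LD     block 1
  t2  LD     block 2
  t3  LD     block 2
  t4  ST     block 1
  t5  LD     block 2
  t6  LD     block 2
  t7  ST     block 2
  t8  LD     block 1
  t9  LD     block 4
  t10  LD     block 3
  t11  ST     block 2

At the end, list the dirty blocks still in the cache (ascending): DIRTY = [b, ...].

DIRTY = [2]

  0 | W B3 → L1 miss [D]
  1 | R B1 → L1 miss wb→B3 [-]
  2 | R B2 → L0 miss [-]
  3 | R B2 → L0 hit [-]
  4 | W B1 → L1 hit [D]
  5 | R B2 → L0 hit [-]
  6 | R B2 → L0 hit [-]
  7 | W B2 → L0 hit [D]
  8 | R B1 → L1 hit [D]
  9 | R B4 → L0 miss wb→B2 [-]
  10 | R B3 → L1 miss wb→B1 [-]
  11 | W B2 → L0 miss [D]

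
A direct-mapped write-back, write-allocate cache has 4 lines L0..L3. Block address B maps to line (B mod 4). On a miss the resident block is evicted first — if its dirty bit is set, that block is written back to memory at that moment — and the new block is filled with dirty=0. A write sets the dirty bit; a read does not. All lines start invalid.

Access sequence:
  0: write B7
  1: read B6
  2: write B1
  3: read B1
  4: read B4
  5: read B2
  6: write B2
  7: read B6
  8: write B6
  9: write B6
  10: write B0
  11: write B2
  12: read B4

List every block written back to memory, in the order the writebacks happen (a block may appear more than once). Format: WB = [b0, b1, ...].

WB = [2, 6, 0]

0: W B7 → L3 miss [D]
1: R B6 → L2 miss [-]
2: W B1 → L1 miss [D]
3: R B1 → L1 hit [D]
4: R B4 → L0 miss [-]
5: R B2 → L2 miss [-]
6: W B2 → L2 hit [D]
7: R B6 → L2 miss wb→B2 [-]
8: W B6 → L2 hit [D]
9: W B6 → L2 hit [D]
10: W B0 → L0 miss [D]
11: W B2 → L2 miss wb→B6 [D]
12: R B4 → L0 miss wb→B0 [-]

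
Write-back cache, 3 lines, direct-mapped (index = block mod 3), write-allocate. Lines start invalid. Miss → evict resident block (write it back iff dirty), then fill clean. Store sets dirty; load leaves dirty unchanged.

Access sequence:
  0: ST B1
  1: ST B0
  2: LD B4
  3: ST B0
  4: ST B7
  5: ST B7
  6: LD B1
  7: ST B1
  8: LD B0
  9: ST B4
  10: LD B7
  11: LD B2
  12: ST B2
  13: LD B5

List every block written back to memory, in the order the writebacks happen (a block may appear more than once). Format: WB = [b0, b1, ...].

WB = [1, 7, 1, 4, 2]

  0 | W B1 → L1 miss [D]
  1 | W B0 → L0 miss [D]
  2 | R B4 → L1 miss wb→B1 [-]
  3 | W B0 → L0 hit [D]
  4 | W B7 → L1 miss [D]
  5 | W B7 → L1 hit [D]
  6 | R B1 → L1 miss wb→B7 [-]
  7 | W B1 → L1 hit [D]
  8 | R B0 → L0 hit [D]
  9 | W B4 → L1 miss wb→B1 [D]
  10 | R B7 → L1 miss wb→B4 [-]
  11 | R B2 → L2 miss [-]
  12 | W B2 → L2 hit [D]
  13 | R B5 → L2 miss wb→B2 [-]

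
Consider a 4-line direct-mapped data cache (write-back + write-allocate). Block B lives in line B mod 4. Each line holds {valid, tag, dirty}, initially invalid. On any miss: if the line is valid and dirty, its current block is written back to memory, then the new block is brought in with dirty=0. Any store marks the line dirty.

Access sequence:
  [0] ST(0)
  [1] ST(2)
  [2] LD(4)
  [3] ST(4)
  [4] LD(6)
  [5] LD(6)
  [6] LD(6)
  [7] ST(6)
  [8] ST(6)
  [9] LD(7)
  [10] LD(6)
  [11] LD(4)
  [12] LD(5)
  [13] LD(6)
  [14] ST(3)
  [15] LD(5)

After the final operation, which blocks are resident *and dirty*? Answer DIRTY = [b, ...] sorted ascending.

DIRTY = [3, 4, 6]

  0 | W B0 → L0 miss [D]
  1 | W B2 → L2 miss [D]
  2 | R B4 → L0 miss wb→B0 [-]
  3 | W B4 → L0 hit [D]
  4 | R B6 → L2 miss wb→B2 [-]
  5 | R B6 → L2 hit [-]
  6 | R B6 → L2 hit [-]
  7 | W B6 → L2 hit [D]
  8 | W B6 → L2 hit [D]
  9 | R B7 → L3 miss [-]
  10 | R B6 → L2 hit [D]
  11 | R B4 → L0 hit [D]
  12 | R B5 → L1 miss [-]
  13 | R B6 → L2 hit [D]
  14 | W B3 → L3 miss [D]
  15 | R B5 → L1 hit [-]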